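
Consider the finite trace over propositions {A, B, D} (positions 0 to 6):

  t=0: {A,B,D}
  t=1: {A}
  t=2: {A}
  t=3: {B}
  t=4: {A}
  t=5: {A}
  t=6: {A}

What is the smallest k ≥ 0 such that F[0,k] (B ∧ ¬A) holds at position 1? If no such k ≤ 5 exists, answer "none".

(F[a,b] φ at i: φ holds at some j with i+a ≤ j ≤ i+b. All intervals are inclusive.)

Scan j = 1,2,… for (B ∧ ¬A):
  j=1: fails
  j=2: fails
  j=3: holds
First hit at j=3, so smallest k = 3-1 = 2.

2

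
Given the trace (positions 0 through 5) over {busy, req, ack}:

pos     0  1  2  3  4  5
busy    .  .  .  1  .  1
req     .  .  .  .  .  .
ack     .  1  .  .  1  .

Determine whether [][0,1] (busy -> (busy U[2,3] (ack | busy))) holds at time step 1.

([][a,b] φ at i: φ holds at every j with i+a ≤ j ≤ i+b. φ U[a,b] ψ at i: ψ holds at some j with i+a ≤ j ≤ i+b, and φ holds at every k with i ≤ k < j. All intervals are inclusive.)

Yes

Check (busy -> (busy U[2,3] (ack | busy))) at every j in [1,2]:
  j=1: antecedent false → ✓
  j=2: antecedent false → ✓
All positions satisfy it → formula holds.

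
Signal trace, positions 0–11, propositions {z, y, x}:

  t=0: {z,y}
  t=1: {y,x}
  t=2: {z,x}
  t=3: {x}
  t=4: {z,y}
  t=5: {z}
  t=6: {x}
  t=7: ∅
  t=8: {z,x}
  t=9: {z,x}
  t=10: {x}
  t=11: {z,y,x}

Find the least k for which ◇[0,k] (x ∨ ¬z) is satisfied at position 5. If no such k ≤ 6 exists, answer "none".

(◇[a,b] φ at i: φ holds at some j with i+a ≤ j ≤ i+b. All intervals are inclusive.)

Scan j = 5,6,… for (x ∨ ¬z):
  j=5: fails
  j=6: holds
First hit at j=6, so smallest k = 6-5 = 1.

1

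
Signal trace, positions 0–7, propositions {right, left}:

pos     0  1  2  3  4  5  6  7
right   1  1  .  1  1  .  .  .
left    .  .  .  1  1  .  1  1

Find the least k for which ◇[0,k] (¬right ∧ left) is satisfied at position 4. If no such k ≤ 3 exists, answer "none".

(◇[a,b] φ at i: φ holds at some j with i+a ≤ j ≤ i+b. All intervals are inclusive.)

2

Scan j = 4,5,… for (¬right ∧ left):
  j=4: fails
  j=5: fails
  j=6: holds
First hit at j=6, so smallest k = 6-4 = 2.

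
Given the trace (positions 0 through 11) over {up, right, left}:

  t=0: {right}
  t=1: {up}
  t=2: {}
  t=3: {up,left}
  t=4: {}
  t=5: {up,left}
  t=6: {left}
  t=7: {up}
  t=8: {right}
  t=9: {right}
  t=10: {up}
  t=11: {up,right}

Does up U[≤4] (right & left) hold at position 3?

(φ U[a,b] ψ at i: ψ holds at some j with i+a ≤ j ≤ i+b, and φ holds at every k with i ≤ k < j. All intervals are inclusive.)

No

Need some j in [3,7] with (right & left), and up at every k in [3,j-1].
  j=3: (right & left) false.
  j=4: (right & left) false.
  j=5: (right & left) false.
  j=6: (right & left) false.
  j=7: (right & left) false.
No j in the window works → until fails.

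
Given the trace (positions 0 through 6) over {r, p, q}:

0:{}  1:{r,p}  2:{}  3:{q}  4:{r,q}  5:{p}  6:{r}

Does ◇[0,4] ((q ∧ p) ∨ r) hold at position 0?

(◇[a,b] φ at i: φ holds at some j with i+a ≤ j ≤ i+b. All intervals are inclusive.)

Check ((q ∧ p) ∨ r) at each j in [0,4]:
  j=0: false
  j=1: true
  j=2: false
  j=3: false
  j=4: true
Found at j=1 → formula holds.

True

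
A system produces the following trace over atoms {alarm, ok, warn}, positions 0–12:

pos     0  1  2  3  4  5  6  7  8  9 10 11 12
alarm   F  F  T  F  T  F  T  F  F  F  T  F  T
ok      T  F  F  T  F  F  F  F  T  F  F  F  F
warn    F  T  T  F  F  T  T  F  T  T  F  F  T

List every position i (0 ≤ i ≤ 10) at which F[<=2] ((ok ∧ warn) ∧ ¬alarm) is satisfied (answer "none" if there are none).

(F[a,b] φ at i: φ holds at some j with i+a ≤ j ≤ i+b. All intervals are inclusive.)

6, 7, 8

Evaluate at each i in [0,10]:
  i=0: ✗ (none in [0,2])
  i=1: ✗ (none in [1,3])
  i=2: ✗ (none in [2,4])
  i=3: ✗ (none in [3,5])
  i=4: ✗ (none in [4,6])
  i=5: ✗ (none in [5,7])
  i=6: ✓ (witness j=8)
  i=7: ✓ (witness j=8)
  i=8: ✓ (witness j=8)
  i=9: ✗ (none in [9,11])
  i=10: ✗ (none in [10,12])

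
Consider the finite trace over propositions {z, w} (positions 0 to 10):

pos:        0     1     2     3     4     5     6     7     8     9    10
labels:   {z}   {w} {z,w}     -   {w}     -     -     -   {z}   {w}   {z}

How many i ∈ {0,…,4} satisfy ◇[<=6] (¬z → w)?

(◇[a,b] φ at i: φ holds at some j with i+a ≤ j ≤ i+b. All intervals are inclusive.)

Evaluate at each i in [0,4]:
  i=0: ✓ (witness j=0)
  i=1: ✓ (witness j=1)
  i=2: ✓ (witness j=2)
  i=3: ✓ (witness j=4)
  i=4: ✓ (witness j=4)
Positions where it holds: {0, 1, 2, 3, 4} → 5.

5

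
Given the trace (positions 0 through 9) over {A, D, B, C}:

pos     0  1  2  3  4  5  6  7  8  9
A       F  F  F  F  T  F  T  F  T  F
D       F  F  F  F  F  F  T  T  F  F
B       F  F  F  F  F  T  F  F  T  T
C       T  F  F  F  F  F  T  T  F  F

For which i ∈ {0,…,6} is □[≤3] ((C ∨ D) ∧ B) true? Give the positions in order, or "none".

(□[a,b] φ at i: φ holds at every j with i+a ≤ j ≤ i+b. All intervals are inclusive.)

none

Evaluate at each i in [0,6]:
  i=0: ✗ (fails at j=0)
  i=1: ✗ (fails at j=1)
  i=2: ✗ (fails at j=2)
  i=3: ✗ (fails at j=3)
  i=4: ✗ (fails at j=4)
  i=5: ✗ (fails at j=5)
  i=6: ✗ (fails at j=6)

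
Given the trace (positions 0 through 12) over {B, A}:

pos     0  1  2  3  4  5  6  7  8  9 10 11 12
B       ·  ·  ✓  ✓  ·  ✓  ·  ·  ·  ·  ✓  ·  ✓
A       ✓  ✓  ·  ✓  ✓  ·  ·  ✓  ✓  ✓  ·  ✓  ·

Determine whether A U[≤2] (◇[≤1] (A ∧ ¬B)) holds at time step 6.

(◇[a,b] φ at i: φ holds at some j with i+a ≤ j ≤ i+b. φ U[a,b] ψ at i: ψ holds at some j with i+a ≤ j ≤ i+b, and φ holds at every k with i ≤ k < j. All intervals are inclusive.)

Need some j in [6,8] with ◇[≤1] (A ∧ ¬B), and A at every k in [6,j-1].
  j=6: ◇[≤1] (A ∧ ¬B) holds; no prefix to check → satisfied.

True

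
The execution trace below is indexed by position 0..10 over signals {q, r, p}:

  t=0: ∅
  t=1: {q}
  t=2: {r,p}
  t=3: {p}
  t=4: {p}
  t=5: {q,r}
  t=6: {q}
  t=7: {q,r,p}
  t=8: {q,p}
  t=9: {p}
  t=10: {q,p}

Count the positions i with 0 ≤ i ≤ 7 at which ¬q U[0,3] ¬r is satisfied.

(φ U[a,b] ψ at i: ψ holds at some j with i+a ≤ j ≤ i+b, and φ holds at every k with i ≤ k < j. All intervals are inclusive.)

6

Evaluate at each i in [0,7]:
  i=0: ✓ (rhs at j=0)
  i=1: ✓ (rhs at j=1)
  i=2: ✓ (rhs at j=3; lhs holds on [2,2])
  i=3: ✓ (rhs at j=3)
  i=4: ✓ (rhs at j=4)
  i=5: ✗ (lhs fails at k=5 before rhs at j=6)
  i=6: ✓ (rhs at j=6)
  i=7: ✗ (lhs fails at k=7 before rhs at j=8)
Positions where it holds: {0, 1, 2, 3, 4, 6} → 6.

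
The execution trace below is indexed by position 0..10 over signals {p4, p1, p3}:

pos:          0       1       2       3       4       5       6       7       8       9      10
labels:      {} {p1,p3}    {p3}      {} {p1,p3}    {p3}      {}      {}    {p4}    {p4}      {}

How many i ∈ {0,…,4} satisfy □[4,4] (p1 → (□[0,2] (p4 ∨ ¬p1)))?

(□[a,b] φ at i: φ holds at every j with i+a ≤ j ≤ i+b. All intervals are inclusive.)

4

Evaluate at each i in [0,4]:
  i=0: ✗ (fails at j=4)
  i=1: ✓ (all of [5,5])
  i=2: ✓ (all of [6,6])
  i=3: ✓ (all of [7,7])
  i=4: ✓ (all of [8,8])
Positions where it holds: {1, 2, 3, 4} → 4.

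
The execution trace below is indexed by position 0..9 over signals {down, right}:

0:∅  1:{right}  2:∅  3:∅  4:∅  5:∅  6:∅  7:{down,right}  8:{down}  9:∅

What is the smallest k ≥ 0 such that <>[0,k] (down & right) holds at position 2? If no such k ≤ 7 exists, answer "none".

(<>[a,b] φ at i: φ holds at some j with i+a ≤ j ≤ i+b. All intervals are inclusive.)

Scan j = 2,3,… for (down & right):
  j=2: fails
  j=3: fails
  j=4: fails
  j=5: fails
  j=6: fails
  j=7: holds
First hit at j=7, so smallest k = 7-2 = 5.

5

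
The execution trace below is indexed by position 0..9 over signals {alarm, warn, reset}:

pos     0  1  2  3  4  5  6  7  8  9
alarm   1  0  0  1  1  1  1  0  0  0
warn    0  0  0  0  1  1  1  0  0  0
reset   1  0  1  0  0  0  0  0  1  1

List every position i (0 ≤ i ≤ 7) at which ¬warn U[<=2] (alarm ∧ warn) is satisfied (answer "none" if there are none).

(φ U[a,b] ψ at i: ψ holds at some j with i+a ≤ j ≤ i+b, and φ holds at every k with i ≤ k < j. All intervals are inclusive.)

Evaluate at each i in [0,7]:
  i=0: ✗ (no rhs in [0,2])
  i=1: ✗ (no rhs in [1,3])
  i=2: ✓ (rhs at j=4; lhs holds on [2,3])
  i=3: ✓ (rhs at j=4; lhs holds on [3,3])
  i=4: ✓ (rhs at j=4)
  i=5: ✓ (rhs at j=5)
  i=6: ✓ (rhs at j=6)
  i=7: ✗ (no rhs in [7,9])

2, 3, 4, 5, 6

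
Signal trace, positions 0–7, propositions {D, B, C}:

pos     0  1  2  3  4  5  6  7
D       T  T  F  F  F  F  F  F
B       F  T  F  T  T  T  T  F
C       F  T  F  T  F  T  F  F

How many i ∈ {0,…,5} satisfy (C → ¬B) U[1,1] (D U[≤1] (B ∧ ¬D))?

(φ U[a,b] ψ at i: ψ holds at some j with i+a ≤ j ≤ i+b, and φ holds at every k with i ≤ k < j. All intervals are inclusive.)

2

Evaluate at each i in [0,5]:
  i=0: ✗ (no rhs in [1,1])
  i=1: ✗ (no rhs in [2,2])
  i=2: ✓ (rhs at j=3; lhs holds on [2,2])
  i=3: ✗ (lhs fails at k=3 before rhs at j=4)
  i=4: ✓ (rhs at j=5; lhs holds on [4,4])
  i=5: ✗ (lhs fails at k=5 before rhs at j=6)
Positions where it holds: {2, 4} → 2.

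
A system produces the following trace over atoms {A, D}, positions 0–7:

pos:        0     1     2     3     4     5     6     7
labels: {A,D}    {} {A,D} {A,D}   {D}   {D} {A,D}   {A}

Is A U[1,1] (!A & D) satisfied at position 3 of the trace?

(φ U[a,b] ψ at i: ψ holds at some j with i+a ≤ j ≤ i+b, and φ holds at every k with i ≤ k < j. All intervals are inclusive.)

Yes

Need some j in [4,4] with (!A & D), and A at every k in [3,j-1].
  j=4: (!A & D) holds; A holds at every k in [3,3] → satisfied.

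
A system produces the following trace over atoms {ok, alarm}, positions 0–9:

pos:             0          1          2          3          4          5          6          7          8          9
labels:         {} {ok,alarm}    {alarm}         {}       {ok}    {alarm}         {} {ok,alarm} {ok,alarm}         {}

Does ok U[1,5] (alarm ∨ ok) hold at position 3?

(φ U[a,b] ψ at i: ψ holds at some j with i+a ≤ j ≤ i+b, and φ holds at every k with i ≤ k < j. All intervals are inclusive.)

Need some j in [4,8] with (alarm ∨ ok), and ok at every k in [3,j-1].
  j=4: (alarm ∨ ok) holds, but ok fails at k=3 → not this j.
  j=5: (alarm ∨ ok) holds, but ok fails at k=3 → not this j.
  j=6: (alarm ∨ ok) false.
  j=7: (alarm ∨ ok) holds, but ok fails at k=3 → not this j.
  j=8: (alarm ∨ ok) holds, but ok fails at k=3 → not this j.
No j in the window works → until fails.

No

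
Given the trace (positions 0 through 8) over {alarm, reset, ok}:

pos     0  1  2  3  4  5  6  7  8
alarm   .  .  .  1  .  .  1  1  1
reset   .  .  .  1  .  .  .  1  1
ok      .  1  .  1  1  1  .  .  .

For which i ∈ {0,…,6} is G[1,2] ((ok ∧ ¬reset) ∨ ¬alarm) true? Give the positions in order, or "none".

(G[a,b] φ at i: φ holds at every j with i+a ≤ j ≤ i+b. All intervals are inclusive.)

Evaluate at each i in [0,6]:
  i=0: ✓ (all of [1,2])
  i=1: ✗ (fails at j=3)
  i=2: ✗ (fails at j=3)
  i=3: ✓ (all of [4,5])
  i=4: ✗ (fails at j=6)
  i=5: ✗ (fails at j=6)
  i=6: ✗ (fails at j=7)

0, 3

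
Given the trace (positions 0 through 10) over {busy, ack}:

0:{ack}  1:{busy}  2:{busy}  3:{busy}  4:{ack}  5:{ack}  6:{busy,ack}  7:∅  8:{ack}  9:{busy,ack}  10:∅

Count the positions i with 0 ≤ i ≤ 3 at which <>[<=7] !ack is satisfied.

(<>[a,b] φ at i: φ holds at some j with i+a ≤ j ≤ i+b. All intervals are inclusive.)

4

Evaluate at each i in [0,3]:
  i=0: ✓ (witness j=1)
  i=1: ✓ (witness j=1)
  i=2: ✓ (witness j=2)
  i=3: ✓ (witness j=3)
Positions where it holds: {0, 1, 2, 3} → 4.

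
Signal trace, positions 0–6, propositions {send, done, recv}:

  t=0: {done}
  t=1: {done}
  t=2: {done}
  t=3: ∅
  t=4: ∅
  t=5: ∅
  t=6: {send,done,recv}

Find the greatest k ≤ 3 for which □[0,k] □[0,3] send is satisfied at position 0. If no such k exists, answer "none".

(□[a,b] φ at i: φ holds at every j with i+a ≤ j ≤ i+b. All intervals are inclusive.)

none

□[0,3] send must hold from j=0 onward; find where it first fails.
  j=0: fails → no k works.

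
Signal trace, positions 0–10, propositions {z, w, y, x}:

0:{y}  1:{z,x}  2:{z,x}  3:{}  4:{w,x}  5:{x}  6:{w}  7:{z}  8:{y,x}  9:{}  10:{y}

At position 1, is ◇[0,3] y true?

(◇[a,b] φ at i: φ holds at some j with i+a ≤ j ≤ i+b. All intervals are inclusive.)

Does not hold

Check y at each j in [1,4]:
  j=1: false
  j=2: false
  j=3: false
  j=4: false
No position in the window satisfies it → formula fails.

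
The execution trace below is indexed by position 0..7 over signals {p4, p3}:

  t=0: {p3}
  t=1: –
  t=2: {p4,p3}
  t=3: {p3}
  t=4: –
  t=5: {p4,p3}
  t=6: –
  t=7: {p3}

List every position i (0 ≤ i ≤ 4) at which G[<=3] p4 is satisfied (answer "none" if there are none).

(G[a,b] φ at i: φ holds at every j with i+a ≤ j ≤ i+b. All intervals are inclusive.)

none

Evaluate at each i in [0,4]:
  i=0: ✗ (fails at j=0)
  i=1: ✗ (fails at j=1)
  i=2: ✗ (fails at j=3)
  i=3: ✗ (fails at j=3)
  i=4: ✗ (fails at j=4)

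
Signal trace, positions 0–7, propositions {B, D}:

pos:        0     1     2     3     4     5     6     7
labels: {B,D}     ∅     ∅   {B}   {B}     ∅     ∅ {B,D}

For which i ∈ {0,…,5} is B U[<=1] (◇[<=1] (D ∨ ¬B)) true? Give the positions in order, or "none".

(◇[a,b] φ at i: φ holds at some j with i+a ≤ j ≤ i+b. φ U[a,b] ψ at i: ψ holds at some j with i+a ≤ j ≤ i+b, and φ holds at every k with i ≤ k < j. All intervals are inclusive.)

Evaluate at each i in [0,5]:
  i=0: ✓ (rhs at j=0)
  i=1: ✓ (rhs at j=1)
  i=2: ✓ (rhs at j=2)
  i=3: ✓ (rhs at j=4; lhs holds on [3,3])
  i=4: ✓ (rhs at j=4)
  i=5: ✓ (rhs at j=5)

0, 1, 2, 3, 4, 5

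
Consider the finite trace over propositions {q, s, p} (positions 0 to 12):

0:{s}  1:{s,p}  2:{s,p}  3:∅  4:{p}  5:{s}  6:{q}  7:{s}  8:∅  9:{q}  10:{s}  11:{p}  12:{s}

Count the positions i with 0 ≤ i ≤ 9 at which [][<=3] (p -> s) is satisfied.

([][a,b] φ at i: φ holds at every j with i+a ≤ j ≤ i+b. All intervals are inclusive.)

4

Evaluate at each i in [0,9]:
  i=0: ✓ (all of [0,3])
  i=1: ✗ (fails at j=4)
  i=2: ✗ (fails at j=4)
  i=3: ✗ (fails at j=4)
  i=4: ✗ (fails at j=4)
  i=5: ✓ (all of [5,8])
  i=6: ✓ (all of [6,9])
  i=7: ✓ (all of [7,10])
  i=8: ✗ (fails at j=11)
  i=9: ✗ (fails at j=11)
Positions where it holds: {0, 5, 6, 7} → 4.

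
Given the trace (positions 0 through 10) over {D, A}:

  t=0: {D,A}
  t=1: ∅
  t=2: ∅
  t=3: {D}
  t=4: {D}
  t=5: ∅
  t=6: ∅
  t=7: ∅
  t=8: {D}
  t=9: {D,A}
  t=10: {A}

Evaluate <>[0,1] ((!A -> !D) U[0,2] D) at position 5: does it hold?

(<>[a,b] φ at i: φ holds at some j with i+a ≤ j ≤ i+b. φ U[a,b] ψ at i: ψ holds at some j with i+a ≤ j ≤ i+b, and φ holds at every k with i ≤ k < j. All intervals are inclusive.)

Check ((!A -> !D) U[0,2] D) at each j in [5,6]:
  j=5: fails
  j=6: holds
Found at j=6 → formula holds.

Yes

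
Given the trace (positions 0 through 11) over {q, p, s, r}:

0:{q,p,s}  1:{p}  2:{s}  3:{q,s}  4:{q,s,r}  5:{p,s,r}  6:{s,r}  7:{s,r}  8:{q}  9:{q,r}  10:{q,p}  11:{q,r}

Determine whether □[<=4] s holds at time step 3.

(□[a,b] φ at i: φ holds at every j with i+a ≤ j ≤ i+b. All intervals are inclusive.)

Check s at every j in [3,7]:
  j=3: true
  j=4: true
  j=5: true
  j=6: true
  j=7: true
All positions satisfy it → formula holds.

Holds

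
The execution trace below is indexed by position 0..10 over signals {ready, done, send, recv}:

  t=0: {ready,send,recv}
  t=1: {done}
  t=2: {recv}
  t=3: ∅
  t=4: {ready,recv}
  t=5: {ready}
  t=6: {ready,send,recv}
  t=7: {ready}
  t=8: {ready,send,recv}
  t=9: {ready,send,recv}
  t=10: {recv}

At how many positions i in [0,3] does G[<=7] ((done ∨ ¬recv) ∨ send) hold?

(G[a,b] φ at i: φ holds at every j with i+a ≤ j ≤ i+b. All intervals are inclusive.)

Evaluate at each i in [0,3]:
  i=0: ✗ (fails at j=2)
  i=1: ✗ (fails at j=2)
  i=2: ✗ (fails at j=2)
  i=3: ✗ (fails at j=4)
Positions where it holds: {} → 0.

0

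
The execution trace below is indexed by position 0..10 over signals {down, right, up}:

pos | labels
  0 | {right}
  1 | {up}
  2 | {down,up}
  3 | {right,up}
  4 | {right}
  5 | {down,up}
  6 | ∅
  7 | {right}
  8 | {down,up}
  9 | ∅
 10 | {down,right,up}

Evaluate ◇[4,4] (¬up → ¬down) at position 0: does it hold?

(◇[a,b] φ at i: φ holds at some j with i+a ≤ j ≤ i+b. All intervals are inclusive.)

Yes

Check (¬up → ¬down) at each j in [4,4]:
  j=4: true
Found at j=4 → formula holds.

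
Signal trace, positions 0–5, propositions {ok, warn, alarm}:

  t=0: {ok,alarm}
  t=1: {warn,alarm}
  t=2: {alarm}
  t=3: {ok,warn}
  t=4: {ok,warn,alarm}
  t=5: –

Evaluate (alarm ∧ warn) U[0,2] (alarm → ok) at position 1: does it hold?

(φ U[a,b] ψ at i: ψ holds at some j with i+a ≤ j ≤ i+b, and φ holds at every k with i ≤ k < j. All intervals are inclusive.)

Need some j in [1,3] with (alarm → ok), and (alarm ∧ warn) at every k in [1,j-1].
  j=1: (alarm → ok) false.
  j=2: (alarm → ok) false.
  j=3: (alarm → ok) holds, but (alarm ∧ warn) fails at k=2 → not this j.
No j in the window works → until fails.

False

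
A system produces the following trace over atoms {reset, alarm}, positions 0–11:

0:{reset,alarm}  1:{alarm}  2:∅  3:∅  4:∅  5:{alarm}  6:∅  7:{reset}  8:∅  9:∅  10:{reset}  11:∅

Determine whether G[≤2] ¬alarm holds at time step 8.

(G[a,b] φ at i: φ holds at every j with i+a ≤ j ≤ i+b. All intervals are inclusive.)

Check ¬alarm at every j in [8,10]:
  j=8: true
  j=9: true
  j=10: true
All positions satisfy it → formula holds.

Yes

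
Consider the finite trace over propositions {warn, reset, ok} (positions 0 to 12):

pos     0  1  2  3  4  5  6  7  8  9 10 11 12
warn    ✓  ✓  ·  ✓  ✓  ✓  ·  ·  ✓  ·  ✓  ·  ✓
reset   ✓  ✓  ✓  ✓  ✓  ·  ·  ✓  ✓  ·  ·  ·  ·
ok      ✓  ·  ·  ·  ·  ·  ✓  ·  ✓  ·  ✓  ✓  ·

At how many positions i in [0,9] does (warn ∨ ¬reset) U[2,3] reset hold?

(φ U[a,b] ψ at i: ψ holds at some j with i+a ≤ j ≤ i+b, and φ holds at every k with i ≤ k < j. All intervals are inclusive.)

Evaluate at each i in [0,9]:
  i=0: ✓ (rhs at j=2; lhs holds on [0,1])
  i=1: ✗ (lhs fails at k=2 before rhs at j=3)
  i=2: ✗ (lhs fails at k=2 before rhs at j=4)
  i=3: ✗ (no rhs in [5,6])
  i=4: ✓ (rhs at j=7; lhs holds on [4,6])
  i=5: ✓ (rhs at j=7; lhs holds on [5,6])
  i=6: ✗ (lhs fails at k=7 before rhs at j=8)
  i=7: ✗ (no rhs in [9,10])
  i=8: ✗ (no rhs in [10,11])
  i=9: ✗ (no rhs in [11,12])
Positions where it holds: {0, 4, 5} → 3.

3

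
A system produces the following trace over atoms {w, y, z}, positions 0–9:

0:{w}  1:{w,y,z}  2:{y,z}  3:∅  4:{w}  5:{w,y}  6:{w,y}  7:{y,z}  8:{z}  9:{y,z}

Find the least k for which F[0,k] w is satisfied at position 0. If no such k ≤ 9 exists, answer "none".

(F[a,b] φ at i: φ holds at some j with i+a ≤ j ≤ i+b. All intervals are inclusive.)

0

Scan j = 0,1,… for w:
  j=0: holds
First hit at j=0, so smallest k = 0-0 = 0.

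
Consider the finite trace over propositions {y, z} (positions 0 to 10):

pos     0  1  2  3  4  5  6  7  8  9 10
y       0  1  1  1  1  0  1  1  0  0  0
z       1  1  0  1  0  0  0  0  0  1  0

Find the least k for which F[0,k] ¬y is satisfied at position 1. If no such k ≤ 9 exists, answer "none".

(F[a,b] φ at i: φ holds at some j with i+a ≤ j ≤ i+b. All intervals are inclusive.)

4

Scan j = 1,2,… for ¬y:
  j=1: fails
  j=2: fails
  j=3: fails
  j=4: fails
  j=5: holds
First hit at j=5, so smallest k = 5-1 = 4.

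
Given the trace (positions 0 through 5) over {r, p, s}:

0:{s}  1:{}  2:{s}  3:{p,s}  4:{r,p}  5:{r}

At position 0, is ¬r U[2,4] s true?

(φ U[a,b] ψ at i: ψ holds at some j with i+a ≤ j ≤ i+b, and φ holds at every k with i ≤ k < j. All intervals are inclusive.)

True

Need some j in [2,4] with s, and ¬r at every k in [0,j-1].
  j=2: s holds; ¬r holds at every k in [0,1] → satisfied.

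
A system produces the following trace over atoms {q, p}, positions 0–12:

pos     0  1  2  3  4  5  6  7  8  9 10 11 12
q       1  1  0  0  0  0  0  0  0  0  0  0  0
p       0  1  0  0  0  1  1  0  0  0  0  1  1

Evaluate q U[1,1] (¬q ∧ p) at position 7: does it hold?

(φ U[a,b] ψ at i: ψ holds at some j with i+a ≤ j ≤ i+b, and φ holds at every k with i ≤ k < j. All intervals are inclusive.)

Need some j in [8,8] with (¬q ∧ p), and q at every k in [7,j-1].
  j=8: (¬q ∧ p) false.
No j in the window works → until fails.

Does not hold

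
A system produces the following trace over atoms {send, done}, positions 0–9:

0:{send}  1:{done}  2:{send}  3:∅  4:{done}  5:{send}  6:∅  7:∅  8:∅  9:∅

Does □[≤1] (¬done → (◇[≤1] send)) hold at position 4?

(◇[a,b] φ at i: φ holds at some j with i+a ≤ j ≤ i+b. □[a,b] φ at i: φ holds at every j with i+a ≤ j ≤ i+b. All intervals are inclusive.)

True

Check (¬done → (◇[≤1] send)) at every j in [4,5]:
  j=4: antecedent false → ✓
  j=5: antecedent true; consequent holds (witness at 5) → ✓
All positions satisfy it → formula holds.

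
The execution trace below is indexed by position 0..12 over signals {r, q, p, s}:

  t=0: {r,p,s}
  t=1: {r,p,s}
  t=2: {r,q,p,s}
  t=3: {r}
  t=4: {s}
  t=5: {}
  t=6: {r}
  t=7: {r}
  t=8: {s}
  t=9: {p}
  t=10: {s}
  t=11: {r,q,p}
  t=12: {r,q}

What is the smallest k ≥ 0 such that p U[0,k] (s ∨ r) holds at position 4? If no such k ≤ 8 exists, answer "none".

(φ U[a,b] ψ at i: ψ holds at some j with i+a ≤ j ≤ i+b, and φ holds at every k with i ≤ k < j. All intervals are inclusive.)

Need earliest j ≥ 4 with (s ∨ r), and p at every k in [4,j-1].
  j=4: rhs holds (empty prefix). k = 0.

0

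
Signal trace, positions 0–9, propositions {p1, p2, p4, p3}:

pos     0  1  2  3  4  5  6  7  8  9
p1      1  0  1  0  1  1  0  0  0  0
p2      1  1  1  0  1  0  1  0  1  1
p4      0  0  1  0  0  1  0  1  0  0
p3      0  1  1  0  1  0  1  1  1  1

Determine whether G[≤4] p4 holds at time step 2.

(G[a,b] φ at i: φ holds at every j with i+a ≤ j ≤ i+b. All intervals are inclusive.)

No

Check p4 at every j in [2,6]:
  j=2: true
  j=3: false
  j=4: false
  j=5: true
  j=6: false
Fails at j=3 → formula fails.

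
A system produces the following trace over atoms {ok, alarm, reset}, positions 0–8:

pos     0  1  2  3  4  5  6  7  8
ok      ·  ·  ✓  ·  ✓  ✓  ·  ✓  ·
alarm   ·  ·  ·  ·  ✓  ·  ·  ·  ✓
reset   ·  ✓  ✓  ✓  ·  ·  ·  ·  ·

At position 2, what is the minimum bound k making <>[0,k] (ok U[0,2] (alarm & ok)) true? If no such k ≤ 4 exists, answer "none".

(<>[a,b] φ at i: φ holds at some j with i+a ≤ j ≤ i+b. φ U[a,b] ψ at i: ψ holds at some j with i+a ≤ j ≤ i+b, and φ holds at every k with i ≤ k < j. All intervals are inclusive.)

2

Scan j = 2,3,… for (ok U[0,2] (alarm & ok)):
  j=2: fails
  j=3: fails
  j=4: holds
First hit at j=4, so smallest k = 4-2 = 2.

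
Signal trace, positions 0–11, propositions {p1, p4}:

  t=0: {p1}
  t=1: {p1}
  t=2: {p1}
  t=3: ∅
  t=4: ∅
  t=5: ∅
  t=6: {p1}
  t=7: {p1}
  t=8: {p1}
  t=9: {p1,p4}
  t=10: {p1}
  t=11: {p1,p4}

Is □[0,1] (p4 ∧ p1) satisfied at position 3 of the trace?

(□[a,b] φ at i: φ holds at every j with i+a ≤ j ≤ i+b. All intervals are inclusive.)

Check (p4 ∧ p1) at every j in [3,4]:
  j=3: false
  j=4: false
Fails at j=3 → formula fails.

False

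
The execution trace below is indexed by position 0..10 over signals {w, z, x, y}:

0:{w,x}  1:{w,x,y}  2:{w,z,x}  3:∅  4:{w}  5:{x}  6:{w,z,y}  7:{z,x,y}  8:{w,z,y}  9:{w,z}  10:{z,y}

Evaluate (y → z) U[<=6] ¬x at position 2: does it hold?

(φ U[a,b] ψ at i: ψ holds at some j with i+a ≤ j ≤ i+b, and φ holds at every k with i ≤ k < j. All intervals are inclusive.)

Need some j in [2,8] with ¬x, and (y → z) at every k in [2,j-1].
  j=2: ¬x false.
  j=3: ¬x holds; (y → z) holds at every k in [2,2] → satisfied.

Holds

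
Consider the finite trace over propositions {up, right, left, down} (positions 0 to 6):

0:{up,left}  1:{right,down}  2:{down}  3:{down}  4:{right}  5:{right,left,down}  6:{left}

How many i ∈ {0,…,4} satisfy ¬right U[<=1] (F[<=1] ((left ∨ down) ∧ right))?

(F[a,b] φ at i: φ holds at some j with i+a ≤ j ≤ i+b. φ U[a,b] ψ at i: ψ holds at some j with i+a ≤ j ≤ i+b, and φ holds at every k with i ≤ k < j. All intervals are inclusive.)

Evaluate at each i in [0,4]:
  i=0: ✓ (rhs at j=0)
  i=1: ✓ (rhs at j=1)
  i=2: ✗ (no rhs in [2,3])
  i=3: ✓ (rhs at j=4; lhs holds on [3,3])
  i=4: ✓ (rhs at j=4)
Positions where it holds: {0, 1, 3, 4} → 4.

4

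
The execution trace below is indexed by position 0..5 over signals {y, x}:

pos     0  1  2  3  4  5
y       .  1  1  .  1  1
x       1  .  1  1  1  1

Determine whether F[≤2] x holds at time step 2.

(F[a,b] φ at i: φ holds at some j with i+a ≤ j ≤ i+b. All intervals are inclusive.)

True

Check x at each j in [2,4]:
  j=2: true
  j=3: true
  j=4: true
Found at j=2 → formula holds.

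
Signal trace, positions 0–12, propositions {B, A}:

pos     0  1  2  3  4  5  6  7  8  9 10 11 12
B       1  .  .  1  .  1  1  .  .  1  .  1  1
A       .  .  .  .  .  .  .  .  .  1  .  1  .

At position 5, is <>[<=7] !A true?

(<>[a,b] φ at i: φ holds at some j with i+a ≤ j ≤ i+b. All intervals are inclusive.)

Check !A at each j in [5,12]:
  j=5: true
  j=6: true
  j=7: true
  j=8: true
  j=9: false
  j=10: true
  j=11: false
  j=12: true
Found at j=5 → formula holds.

Yes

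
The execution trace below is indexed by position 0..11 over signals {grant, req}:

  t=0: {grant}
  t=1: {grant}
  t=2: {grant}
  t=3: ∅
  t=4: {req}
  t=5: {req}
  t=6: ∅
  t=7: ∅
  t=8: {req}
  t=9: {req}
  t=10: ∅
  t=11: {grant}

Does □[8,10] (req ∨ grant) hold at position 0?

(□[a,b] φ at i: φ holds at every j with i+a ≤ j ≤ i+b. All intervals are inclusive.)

Check (req ∨ grant) at every j in [8,10]:
  j=8: true
  j=9: true
  j=10: false
Fails at j=10 → formula fails.

Does not hold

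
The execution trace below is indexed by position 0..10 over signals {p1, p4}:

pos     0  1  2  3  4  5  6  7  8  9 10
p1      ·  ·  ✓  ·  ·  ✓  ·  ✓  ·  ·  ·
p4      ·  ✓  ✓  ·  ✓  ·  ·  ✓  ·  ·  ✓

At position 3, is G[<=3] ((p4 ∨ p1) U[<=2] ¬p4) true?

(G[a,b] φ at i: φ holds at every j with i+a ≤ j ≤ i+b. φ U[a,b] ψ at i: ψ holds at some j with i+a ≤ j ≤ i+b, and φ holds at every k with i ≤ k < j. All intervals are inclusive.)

Check ((p4 ∨ p1) U[<=2] ¬p4) at every j in [3,6]:
  j=3: holds
  j=4: holds
  j=5: holds
  j=6: holds
All positions satisfy it → formula holds.

Holds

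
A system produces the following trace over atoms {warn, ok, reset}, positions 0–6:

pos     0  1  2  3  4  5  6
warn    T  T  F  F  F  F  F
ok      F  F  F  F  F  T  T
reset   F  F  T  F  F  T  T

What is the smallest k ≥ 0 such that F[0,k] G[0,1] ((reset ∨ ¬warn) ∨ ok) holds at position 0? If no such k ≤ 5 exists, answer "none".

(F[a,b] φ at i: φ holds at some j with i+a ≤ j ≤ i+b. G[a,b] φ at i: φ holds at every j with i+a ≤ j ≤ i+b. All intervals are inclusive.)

Scan j = 0,1,… for G[0,1] ((reset ∨ ¬warn) ∨ ok):
  j=0: fails
  j=1: fails
  j=2: holds
First hit at j=2, so smallest k = 2-0 = 2.

2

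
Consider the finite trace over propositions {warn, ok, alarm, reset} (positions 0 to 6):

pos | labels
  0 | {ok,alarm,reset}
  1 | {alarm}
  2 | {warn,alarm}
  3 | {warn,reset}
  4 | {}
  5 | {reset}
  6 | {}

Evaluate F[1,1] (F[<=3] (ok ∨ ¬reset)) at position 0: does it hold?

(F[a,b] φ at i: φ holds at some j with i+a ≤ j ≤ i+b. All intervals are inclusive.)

Yes

Check F[<=3] (ok ∨ ¬reset) at each j in [1,1]:
  j=1: holds (witness at 1)
Found at j=1 → formula holds.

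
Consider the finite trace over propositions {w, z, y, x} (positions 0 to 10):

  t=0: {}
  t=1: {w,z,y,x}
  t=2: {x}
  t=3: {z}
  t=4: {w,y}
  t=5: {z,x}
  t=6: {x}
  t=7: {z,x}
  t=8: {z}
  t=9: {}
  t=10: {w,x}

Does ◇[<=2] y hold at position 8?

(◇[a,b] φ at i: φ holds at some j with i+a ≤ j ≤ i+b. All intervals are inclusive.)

Check y at each j in [8,10]:
  j=8: false
  j=9: false
  j=10: false
No position in the window satisfies it → formula fails.

False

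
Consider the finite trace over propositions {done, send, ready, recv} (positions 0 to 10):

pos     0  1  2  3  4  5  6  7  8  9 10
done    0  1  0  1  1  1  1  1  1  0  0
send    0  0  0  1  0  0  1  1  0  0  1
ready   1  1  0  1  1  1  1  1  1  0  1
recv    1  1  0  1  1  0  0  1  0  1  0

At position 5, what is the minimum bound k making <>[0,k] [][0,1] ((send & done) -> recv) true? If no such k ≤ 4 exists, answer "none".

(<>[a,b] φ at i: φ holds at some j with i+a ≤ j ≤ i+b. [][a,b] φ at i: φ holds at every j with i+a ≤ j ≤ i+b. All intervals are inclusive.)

Scan j = 5,6,… for [][0,1] ((send & done) -> recv):
  j=5: fails
  j=6: fails
  j=7: holds
First hit at j=7, so smallest k = 7-5 = 2.

2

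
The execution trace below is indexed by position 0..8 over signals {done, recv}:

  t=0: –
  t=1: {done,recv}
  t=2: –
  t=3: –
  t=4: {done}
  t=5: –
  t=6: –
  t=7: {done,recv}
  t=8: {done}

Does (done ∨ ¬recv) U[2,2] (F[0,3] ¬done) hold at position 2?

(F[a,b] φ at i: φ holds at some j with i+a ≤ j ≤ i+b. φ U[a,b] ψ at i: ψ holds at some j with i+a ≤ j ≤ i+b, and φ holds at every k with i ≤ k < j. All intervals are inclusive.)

True

Need some j in [4,4] with F[0,3] ¬done, and (done ∨ ¬recv) at every k in [2,j-1].
  j=4: F[0,3] ¬done holds; (done ∨ ¬recv) holds at every k in [2,3] → satisfied.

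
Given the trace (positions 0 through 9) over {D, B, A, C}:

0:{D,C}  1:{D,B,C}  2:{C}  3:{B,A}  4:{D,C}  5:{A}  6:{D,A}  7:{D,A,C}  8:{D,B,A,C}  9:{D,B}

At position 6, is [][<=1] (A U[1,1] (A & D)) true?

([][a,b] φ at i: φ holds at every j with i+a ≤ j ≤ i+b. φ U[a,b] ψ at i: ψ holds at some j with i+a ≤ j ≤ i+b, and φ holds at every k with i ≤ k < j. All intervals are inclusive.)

Yes

Check (A U[1,1] (A & D)) at every j in [6,7]:
  j=6: holds
  j=7: holds
All positions satisfy it → formula holds.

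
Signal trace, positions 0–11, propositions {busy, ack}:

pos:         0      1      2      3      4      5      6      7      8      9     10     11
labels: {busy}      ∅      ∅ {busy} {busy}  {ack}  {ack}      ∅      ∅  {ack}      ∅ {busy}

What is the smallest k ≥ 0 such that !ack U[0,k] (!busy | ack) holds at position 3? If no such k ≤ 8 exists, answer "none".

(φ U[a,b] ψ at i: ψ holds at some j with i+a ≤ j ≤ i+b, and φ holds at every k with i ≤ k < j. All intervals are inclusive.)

Need earliest j ≥ 3 with (!busy | ack), and !ack at every k in [3,j-1].
  j=3: rhs fails.
  j=4: rhs fails.
  j=5: rhs holds; lhs holds on [3,4]. k = 2.

2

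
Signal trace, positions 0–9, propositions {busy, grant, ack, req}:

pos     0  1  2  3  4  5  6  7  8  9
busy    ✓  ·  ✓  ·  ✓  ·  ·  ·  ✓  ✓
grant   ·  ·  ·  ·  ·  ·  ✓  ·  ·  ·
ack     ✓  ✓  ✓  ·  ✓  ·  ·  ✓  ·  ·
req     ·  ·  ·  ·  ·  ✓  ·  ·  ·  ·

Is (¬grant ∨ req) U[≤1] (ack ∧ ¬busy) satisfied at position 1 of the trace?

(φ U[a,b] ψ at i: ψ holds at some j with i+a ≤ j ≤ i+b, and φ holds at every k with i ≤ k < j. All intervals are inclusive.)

Need some j in [1,2] with (ack ∧ ¬busy), and (¬grant ∨ req) at every k in [1,j-1].
  j=1: (ack ∧ ¬busy) holds; no prefix to check → satisfied.

True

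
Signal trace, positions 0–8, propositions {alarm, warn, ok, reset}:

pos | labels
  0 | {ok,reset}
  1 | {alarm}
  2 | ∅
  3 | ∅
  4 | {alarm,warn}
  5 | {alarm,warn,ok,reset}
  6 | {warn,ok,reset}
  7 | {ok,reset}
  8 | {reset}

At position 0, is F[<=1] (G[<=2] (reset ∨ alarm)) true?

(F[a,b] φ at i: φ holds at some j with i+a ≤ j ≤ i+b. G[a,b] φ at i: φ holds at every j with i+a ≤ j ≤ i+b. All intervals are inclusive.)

Check G[<=2] (reset ∨ alarm) at each j in [0,1]:
  j=0: fails at 2
  j=1: fails at 2
No position in the window satisfies it → formula fails.

No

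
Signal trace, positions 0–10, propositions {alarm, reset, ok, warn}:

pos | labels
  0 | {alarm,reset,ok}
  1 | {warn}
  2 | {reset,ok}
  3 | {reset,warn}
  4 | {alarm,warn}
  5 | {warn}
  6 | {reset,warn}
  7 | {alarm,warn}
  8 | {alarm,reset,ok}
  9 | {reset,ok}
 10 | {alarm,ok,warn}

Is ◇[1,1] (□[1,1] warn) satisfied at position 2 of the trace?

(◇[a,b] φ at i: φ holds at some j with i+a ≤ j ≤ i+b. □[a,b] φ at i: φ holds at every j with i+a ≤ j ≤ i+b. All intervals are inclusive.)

Holds

Check □[1,1] warn at each j in [3,3]:
  j=3: holds on [4,4]
Found at j=3 → formula holds.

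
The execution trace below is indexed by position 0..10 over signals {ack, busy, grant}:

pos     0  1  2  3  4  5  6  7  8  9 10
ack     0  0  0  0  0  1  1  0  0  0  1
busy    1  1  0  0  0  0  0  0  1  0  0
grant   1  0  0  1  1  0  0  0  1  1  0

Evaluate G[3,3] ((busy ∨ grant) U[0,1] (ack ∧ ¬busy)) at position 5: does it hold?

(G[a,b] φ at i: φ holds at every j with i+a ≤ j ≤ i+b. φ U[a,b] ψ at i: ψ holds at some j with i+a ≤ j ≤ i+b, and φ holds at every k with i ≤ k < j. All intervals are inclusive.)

Check ((busy ∨ grant) U[0,1] (ack ∧ ¬busy)) at every j in [8,8]:
  j=8: fails
Fails at j=8 → formula fails.

False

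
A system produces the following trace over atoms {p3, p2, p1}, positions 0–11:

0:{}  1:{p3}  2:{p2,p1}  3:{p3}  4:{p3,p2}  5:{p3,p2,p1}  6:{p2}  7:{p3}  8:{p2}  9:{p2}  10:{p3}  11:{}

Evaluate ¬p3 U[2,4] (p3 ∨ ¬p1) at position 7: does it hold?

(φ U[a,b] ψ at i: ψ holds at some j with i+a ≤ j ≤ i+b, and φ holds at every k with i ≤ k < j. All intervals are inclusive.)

Does not hold

Need some j in [9,11] with (p3 ∨ ¬p1), and ¬p3 at every k in [7,j-1].
  j=9: (p3 ∨ ¬p1) holds, but ¬p3 fails at k=7 → not this j.
  j=10: (p3 ∨ ¬p1) holds, but ¬p3 fails at k=7 → not this j.
  j=11: (p3 ∨ ¬p1) holds, but ¬p3 fails at k=7 → not this j.
No j in the window works → until fails.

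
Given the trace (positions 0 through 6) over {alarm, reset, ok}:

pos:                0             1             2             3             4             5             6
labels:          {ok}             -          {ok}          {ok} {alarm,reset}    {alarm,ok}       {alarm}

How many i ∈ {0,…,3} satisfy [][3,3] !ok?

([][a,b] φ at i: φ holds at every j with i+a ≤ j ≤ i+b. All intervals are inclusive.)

2

Evaluate at each i in [0,3]:
  i=0: ✗ (fails at j=3)
  i=1: ✓ (all of [4,4])
  i=2: ✗ (fails at j=5)
  i=3: ✓ (all of [6,6])
Positions where it holds: {1, 3} → 2.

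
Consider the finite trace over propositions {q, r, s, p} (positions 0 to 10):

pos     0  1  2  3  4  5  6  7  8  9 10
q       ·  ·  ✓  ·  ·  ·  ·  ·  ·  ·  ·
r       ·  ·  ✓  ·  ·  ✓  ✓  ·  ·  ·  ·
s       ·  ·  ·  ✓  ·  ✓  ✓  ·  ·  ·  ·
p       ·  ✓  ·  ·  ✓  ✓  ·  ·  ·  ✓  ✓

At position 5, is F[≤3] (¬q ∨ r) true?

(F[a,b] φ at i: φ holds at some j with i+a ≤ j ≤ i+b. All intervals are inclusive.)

Check (¬q ∨ r) at each j in [5,8]:
  j=5: true
  j=6: true
  j=7: true
  j=8: true
Found at j=5 → formula holds.

Yes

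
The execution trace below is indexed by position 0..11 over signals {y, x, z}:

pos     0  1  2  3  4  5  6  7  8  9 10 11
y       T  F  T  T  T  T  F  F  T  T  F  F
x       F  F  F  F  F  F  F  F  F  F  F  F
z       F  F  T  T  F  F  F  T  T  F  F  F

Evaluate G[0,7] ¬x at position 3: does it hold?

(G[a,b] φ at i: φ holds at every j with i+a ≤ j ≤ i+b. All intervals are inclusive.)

Holds

Check ¬x at every j in [3,10]:
  j=3: true
  j=4: true
  j=5: true
  j=6: true
  j=7: true
  j=8: true
  j=9: true
  j=10: true
All positions satisfy it → formula holds.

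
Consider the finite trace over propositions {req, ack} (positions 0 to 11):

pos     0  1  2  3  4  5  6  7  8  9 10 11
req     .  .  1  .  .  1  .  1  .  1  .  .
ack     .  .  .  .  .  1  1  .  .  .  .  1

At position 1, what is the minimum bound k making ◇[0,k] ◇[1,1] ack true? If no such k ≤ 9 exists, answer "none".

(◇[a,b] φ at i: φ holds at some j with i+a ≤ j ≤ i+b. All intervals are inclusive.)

Scan j = 1,2,… for ◇[1,1] ack:
  j=1: fails
  j=2: fails
  j=3: fails
  j=4: holds
First hit at j=4, so smallest k = 4-1 = 3.

3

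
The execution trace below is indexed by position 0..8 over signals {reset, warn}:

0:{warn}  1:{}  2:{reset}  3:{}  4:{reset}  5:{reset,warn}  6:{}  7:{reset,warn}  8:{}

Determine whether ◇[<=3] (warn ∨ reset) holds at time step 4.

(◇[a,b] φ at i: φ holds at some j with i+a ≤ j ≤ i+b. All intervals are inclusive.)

Check (warn ∨ reset) at each j in [4,7]:
  j=4: true
  j=5: true
  j=6: false
  j=7: true
Found at j=4 → formula holds.

True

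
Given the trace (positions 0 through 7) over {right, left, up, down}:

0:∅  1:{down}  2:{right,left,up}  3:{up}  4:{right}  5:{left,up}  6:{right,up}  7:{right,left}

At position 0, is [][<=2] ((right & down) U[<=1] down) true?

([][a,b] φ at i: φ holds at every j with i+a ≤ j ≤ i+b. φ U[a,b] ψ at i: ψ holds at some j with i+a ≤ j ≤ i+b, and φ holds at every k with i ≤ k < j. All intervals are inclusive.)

No

Check ((right & down) U[<=1] down) at every j in [0,2]:
  j=0: fails
  j=1: holds
  j=2: fails
Fails at j=0 → formula fails.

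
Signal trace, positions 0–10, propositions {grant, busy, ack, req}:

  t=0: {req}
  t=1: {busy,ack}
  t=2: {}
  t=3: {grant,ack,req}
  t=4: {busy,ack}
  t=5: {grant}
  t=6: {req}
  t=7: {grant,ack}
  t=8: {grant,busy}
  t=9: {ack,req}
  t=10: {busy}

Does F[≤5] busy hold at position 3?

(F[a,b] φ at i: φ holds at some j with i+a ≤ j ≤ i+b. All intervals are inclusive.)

Holds

Check busy at each j in [3,8]:
  j=3: false
  j=4: true
  j=5: false
  j=6: false
  j=7: false
  j=8: true
Found at j=4 → formula holds.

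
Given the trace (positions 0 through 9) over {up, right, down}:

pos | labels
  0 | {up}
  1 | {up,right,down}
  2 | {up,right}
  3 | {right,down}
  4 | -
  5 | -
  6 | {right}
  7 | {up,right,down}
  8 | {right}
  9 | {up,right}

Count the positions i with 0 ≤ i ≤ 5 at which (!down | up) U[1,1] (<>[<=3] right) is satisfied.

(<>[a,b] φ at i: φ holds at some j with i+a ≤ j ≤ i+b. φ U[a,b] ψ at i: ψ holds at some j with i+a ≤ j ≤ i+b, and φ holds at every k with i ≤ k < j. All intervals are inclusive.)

5

Evaluate at each i in [0,5]:
  i=0: ✓ (rhs at j=1; lhs holds on [0,0])
  i=1: ✓ (rhs at j=2; lhs holds on [1,1])
  i=2: ✓ (rhs at j=3; lhs holds on [2,2])
  i=3: ✗ (lhs fails at k=3 before rhs at j=4)
  i=4: ✓ (rhs at j=5; lhs holds on [4,4])
  i=5: ✓ (rhs at j=6; lhs holds on [5,5])
Positions where it holds: {0, 1, 2, 4, 5} → 5.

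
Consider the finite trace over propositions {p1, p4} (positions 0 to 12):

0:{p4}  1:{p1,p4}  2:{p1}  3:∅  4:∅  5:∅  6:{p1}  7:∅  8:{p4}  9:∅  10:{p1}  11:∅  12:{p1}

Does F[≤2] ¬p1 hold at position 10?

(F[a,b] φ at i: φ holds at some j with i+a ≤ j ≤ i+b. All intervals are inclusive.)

Holds

Check ¬p1 at each j in [10,12]:
  j=10: false
  j=11: true
  j=12: false
Found at j=11 → formula holds.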